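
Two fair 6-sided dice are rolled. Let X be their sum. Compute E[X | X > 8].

P(X > 8) = 5/18.
Σ over the event: 9·1/9 + 10·1/12 + 11·1/18 + 12·1/36 = 25/9.
E[X | X > 8] = (25/9) / (5/18) = 10.

10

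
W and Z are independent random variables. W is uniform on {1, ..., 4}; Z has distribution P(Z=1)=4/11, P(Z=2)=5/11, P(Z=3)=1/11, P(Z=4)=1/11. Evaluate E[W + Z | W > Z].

110/23

P(W > Z) = 23/44.
Summing (W+Z)·P(x,y) over outcomes with W > Z gives 5/2.
E[W + Z | W > Z] = (5/2) / (23/44) = 110/23.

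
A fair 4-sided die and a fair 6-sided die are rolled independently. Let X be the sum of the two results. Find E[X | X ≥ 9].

P(X ≥ 9) = 1/8.
Σ over the event: 9·1/12 + 10·1/24 = 7/6.
E[X | X ≥ 9] = (7/6) / (1/8) = 28/3.

28/3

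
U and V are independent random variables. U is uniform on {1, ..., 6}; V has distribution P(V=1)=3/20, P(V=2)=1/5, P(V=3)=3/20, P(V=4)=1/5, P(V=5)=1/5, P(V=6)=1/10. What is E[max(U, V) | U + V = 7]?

P(U + V = 7) = 1/6.
Summing max(U,V)·P(x,y) over outcomes with U + V = 7 gives 49/60.
E[max(U, V) | U + V = 7] = (49/60) / (1/6) = 49/10.

49/10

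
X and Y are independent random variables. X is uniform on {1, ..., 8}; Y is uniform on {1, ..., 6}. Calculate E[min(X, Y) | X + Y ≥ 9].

4

P(X + Y ≥ 9) = 7/16.
Summing min(X,Y)·P(x,y) over outcomes with X + Y ≥ 9 gives 7/4.
E[min(X, Y) | X + Y ≥ 9] = (7/4) / (7/16) = 4.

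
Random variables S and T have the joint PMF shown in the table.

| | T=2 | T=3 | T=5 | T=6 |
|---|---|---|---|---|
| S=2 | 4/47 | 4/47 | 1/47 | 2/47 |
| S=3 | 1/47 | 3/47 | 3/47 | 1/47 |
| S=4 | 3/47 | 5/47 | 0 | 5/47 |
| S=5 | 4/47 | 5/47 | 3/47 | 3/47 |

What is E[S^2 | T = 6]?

172/11

P(T = 6) = 11/47.
Σ S^2·P over the event = 4·(2/47) + 9·(1/47) + 16·(5/47) + 25·(3/47) = 172/47.
E[S^2 | T = 6] = (172/47) / (11/47) = 172/11.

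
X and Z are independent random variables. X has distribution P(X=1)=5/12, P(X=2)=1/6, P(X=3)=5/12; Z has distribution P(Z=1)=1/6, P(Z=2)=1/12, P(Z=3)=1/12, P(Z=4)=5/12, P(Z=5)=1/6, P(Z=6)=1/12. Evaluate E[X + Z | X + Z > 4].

P(X + Z > 4) = 3/4.
Summing (X+Z)·P(x,y) over outcomes with X + Z > 4 gives 689/144.
E[X + Z | X + Z > 4] = (689/144) / (3/4) = 689/108.

689/108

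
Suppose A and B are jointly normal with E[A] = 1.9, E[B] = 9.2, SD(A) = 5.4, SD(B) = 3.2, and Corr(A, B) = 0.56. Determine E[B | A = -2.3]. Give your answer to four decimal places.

7.8062

For a bivariate normal, E[B | A=x] = μ_B + ρ·(σ_B/σ_A)·(x − μ_A).
E[B | A=-2.3] = 9.2 + (0.56)·(3.2/5.4)·(-2.3 − (1.9)) = 9.2 + (0.33185)·(-4.2) = 7.8062.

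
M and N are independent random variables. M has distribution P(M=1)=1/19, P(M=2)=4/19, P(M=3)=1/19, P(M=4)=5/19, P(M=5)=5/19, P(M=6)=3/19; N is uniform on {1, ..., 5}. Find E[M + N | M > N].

99/14

P(M > N) = 56/95.
Summing (M+N)·P(x,y) over outcomes with M > N gives 396/95.
E[M + N | M > N] = (396/95) / (56/95) = 99/14.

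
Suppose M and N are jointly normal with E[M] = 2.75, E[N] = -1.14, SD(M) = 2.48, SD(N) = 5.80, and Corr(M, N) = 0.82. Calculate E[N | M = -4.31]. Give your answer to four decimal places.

-14.6793

For a bivariate normal, E[N | M=x] = μ_N + ρ·(σ_N/σ_M)·(x − μ_M).
E[N | M=-4.31] = -1.14 + (0.82)·(5.80/2.48)·(-4.31 − (2.75)) = -1.14 + (1.917742)·(-7.06) = -14.6793.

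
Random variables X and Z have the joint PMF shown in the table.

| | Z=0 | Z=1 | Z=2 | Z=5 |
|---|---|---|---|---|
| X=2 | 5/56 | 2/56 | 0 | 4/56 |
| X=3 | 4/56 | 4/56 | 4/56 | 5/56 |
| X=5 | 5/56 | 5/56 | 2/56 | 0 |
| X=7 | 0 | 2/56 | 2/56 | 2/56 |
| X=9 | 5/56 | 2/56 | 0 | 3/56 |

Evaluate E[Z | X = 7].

8/3

P(X = 7) = 3/28.
Summing Z·P(X=x,Z=y) over the conditioning event gives 2/7.
E[Z | X = 7] = (2/7) / (3/28) = 8/3.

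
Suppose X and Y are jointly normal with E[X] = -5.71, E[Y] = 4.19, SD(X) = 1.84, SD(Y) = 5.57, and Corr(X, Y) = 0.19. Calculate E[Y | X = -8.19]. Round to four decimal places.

2.7636

The regression of Y on X has slope ρ·σ_Y/σ_X and passes through (μ_X, μ_Y).
E[Y | X=-8.19] = 4.19 + (0.19)·(5.57/1.84)·(-8.19 − (-5.71)) = 4.19 + (0.57516)·(-2.48) = 2.7636.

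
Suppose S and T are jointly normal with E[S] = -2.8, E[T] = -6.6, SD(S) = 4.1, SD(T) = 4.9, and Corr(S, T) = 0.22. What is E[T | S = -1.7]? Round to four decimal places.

-6.3108

E[T | S=x] = μ_T + ρ(σ_T/σ_S)(x − μ_S) for jointly normal variables.
E[T | S=-1.7] = -6.6 + (0.22)·(4.9/4.1)·(-1.7 − (-2.8)) = -6.6 + (0.26293)·(1.1) = -6.3108.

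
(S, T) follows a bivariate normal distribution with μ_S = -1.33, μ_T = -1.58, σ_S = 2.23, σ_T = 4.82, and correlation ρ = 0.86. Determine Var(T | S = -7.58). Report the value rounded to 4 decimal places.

6.0497

The conditional variance in a bivariate normal is σ_T²(1 − ρ²), independent of x.
Var(T | S=-7.58) = (4.82)²·(1 − (0.86)²) = 23.2324·0.2604 = 6.0497.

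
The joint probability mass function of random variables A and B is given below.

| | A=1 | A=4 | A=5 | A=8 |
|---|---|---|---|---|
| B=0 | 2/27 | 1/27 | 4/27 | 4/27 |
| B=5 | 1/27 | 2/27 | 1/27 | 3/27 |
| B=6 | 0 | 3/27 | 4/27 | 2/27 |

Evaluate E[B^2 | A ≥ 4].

79/4

P(A ≥ 4) = 8/9.
Summing B^2·P(A=x,B=y) over the conditioning event gives 158/9.
E[B^2 | A ≥ 4] = (158/9) / (8/9) = 79/4.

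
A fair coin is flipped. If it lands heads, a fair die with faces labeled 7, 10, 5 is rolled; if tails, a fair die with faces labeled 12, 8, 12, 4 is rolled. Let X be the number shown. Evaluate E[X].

E[X | heads] = (7+10+5)/3 = 22/3.
E[X | tails] = (12+8+12+4)/4 = 9.
E[X] = (1/2)·(22/3) + (1/2)·(9) = 49/6.

49/6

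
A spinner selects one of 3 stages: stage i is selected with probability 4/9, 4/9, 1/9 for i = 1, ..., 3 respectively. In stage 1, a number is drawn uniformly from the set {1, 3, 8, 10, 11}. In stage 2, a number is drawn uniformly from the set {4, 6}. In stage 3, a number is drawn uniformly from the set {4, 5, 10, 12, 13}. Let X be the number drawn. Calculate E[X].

92/15

E[X | stage 1] = (1+3+8+10+11)/5 = 33/5.
E[X | stage 2] = (4+6)/2 = 5.
E[X | stage 3] = (4+5+10+12+13)/5 = 44/5.
E[X] = (4/9)·(33/5) + (4/9)·(5) + (1/9)·(44/5) = 92/15.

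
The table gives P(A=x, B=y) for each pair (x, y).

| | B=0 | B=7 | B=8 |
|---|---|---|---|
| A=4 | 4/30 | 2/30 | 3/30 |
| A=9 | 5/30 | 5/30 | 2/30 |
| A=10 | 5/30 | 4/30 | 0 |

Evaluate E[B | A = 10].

P(A = 10) = 3/10.
Σ B·P over the event = 0·(5/30) + 7·(4/30) = 14/15.
E[B | A = 10] = (14/15) / (3/10) = 28/9.

28/9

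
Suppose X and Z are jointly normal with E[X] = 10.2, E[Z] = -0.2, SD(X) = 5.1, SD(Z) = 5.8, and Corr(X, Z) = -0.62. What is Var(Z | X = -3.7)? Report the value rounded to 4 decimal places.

20.7088

Var(Z | X=x) = (1 − ρ²)·σ_Z².
Var(Z | X=-3.7) = (5.8)²·(1 − (-0.62)²) = 33.64·0.6156 = 20.7088.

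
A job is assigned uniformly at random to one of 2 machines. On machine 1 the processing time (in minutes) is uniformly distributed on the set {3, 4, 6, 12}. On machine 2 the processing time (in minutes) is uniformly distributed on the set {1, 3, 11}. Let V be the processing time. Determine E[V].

E[V | machine 1] = (3+4+6+12)/4 = 25/4.
E[V | machine 2] = (1+3+11)/3 = 5.
E[V] = (1/2)·(25/4) + (1/2)·(5) = 45/8.

45/8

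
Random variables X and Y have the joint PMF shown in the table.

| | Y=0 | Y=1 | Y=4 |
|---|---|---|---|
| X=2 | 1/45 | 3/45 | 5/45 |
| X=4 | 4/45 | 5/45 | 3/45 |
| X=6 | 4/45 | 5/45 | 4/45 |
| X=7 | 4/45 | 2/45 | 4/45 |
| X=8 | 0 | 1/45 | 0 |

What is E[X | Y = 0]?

P(Y = 0) = 13/45.
Σ X·P over the event = 2·(1/45) + 4·(4/45) + 6·(4/45) + 7·(4/45) = 14/9.
E[X | Y = 0] = (14/9) / (13/45) = 70/13.

70/13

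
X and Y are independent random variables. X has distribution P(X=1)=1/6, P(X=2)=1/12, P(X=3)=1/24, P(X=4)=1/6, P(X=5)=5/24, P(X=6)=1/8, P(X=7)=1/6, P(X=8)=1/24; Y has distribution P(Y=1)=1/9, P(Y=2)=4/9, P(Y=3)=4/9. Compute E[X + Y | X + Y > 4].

1296/169

P(X + Y > 4) = 169/216.
Summing (X+Y)·P(x,y) over outcomes with X + Y > 4 gives 6.
E[X + Y | X + Y > 4] = (6) / (169/216) = 1296/169.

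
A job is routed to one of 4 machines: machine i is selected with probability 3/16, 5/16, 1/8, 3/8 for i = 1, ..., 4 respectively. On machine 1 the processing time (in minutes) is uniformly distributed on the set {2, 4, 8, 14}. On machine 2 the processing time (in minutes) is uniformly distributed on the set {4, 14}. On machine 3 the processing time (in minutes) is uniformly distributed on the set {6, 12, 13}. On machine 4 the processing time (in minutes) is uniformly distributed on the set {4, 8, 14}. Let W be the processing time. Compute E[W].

26/3

E[W | machine 1] = (2+4+8+14)/4 = 7.
E[W | machine 2] = (4+14)/2 = 9.
E[W | machine 3] = (6+12+13)/3 = 31/3.
E[W | machine 4] = (4+8+14)/3 = 26/3.
E[W] = (3/16)·(7) + (5/16)·(9) + (1/8)·(31/3) + (3/8)·(26/3) = 26/3.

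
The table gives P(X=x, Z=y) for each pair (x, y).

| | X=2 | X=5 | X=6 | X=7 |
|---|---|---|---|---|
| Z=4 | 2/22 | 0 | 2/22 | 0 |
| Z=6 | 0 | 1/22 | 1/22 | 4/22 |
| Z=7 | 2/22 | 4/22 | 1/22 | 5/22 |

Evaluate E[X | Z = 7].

P(Z = 7) = 6/11.
Summing X·P(X=x,Z=y) over the conditioning event gives 65/22.
E[X | Z = 7] = (65/22) / (6/11) = 65/12.

65/12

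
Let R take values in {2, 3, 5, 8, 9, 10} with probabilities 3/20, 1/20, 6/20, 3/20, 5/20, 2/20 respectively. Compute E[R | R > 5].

89/10

P(R > 5) = 1/2.
Σ over the event: 8·3/20 + 9·1/4 + 10·1/10 = 89/20.
E[R | R > 5] = (89/20) / (1/2) = 89/10.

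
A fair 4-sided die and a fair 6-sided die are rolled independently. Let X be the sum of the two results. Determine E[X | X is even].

P(X is even) = 1/2.
Σ over the event: 2·1/24 + 4·1/8 + 6·1/6 + 8·1/8 + 10·1/24 = 3.
E[X | X is even] = (3) / (1/2) = 6.

6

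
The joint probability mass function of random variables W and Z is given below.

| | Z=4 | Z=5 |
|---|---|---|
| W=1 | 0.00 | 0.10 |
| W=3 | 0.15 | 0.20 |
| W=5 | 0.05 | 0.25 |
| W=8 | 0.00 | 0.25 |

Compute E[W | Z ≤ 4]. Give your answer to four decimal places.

3.5000

P(Z ≤ 4) = 0.20.
Σ W·P over the event = 3·(0.15) + 5·(0.05) = 0.70.
E[W | Z ≤ 4] = (0.70) / (0.20) = 3.5000.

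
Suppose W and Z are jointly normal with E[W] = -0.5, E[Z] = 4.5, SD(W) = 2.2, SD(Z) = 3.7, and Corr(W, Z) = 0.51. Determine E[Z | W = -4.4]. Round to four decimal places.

E[Z | W=x] = μ_Z + ρ(σ_Z/σ_W)(x − μ_W) for jointly normal variables.
E[Z | W=-4.4] = 4.5 + (0.51)·(3.7/2.2)·(-4.4 − (-0.5)) = 4.5 + (0.85773)·(-3.9) = 1.1549.

1.1549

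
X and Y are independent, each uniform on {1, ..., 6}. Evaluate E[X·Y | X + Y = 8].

14

P(X + Y = 8) = 5/36.
Summing XY·P(x,y) over outcomes with X + Y = 8 gives 35/18.
E[X·Y | X + Y = 8] = (35/18) / (5/36) = 14.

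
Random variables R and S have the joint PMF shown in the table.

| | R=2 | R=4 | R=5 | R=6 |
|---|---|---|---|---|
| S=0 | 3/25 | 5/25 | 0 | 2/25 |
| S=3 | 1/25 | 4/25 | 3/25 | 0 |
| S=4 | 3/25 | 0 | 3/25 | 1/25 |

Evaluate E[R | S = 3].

P(S = 3) = 8/25.
Σ R·P over the event = 2·(1/25) + 4·(4/25) + 5·(3/25) = 33/25.
E[R | S = 3] = (33/25) / (8/25) = 33/8.

33/8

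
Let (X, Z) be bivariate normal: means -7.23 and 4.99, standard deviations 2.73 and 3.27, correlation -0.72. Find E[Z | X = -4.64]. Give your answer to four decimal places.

2.7563

The regression of Z on X has slope ρ·σ_Z/σ_X and passes through (μ_X, μ_Z).
E[Z | X=-4.64] = 4.99 + (-0.72)·(3.27/2.73)·(-4.64 − (-7.23)) = 4.99 + (-0.86242)·(2.59) = 2.7563.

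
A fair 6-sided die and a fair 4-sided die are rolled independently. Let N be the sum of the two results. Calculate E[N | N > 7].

P(N > 7) = 1/4.
Σ over the event: 8·1/8 + 9·1/12 + 10·1/24 = 13/6.
E[N | N > 7] = (13/6) / (1/4) = 26/3.

26/3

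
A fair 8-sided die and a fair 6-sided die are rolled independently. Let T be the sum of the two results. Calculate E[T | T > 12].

40/3

P(T > 12) = 1/16.
Σ over the event: 13·1/24 + 14·1/48 = 5/6.
E[T | T > 12] = (5/6) / (1/16) = 40/3.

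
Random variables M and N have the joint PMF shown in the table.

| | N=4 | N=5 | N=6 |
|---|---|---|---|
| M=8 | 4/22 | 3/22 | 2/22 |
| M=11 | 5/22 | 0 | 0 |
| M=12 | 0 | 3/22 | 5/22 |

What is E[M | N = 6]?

76/7

P(N = 6) = 7/22.
Summing M·P(M=x,N=y) over the conditioning event gives 38/11.
E[M | N = 6] = (38/11) / (7/22) = 76/7.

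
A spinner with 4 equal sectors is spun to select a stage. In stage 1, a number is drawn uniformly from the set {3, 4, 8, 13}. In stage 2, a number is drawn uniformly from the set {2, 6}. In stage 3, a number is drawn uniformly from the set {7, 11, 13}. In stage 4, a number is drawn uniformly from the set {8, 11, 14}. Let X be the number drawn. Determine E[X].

E[X | stage 1] = (3+4+8+13)/4 = 7.
E[X | stage 2] = (2+6)/2 = 4.
E[X | stage 3] = (7+11+13)/3 = 31/3.
E[X | stage 4] = (8+11+14)/3 = 11.
E[X] = (1/4)·(7) + (1/4)·(4) + (1/4)·(31/3) + (1/4)·(11) = 97/12.

97/12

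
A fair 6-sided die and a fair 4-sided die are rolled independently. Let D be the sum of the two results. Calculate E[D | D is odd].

P(D is odd) = 1/2.
Σ over the event: 3·1/12 + 5·1/6 + 7·1/6 + 9·1/12 = 3.
E[D | D is odd] = (3) / (1/2) = 6.

6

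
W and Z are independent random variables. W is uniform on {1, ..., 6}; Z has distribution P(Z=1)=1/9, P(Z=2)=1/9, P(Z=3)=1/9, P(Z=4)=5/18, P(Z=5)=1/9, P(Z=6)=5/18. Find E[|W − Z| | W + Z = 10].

P(W + Z = 10) = 1/9.
Summing |W−Z|·P(x,y) over outcomes with W + Z = 10 gives 5/27.
E[|W − Z| | W + Z = 10] = (5/27) / (1/9) = 5/3.

5/3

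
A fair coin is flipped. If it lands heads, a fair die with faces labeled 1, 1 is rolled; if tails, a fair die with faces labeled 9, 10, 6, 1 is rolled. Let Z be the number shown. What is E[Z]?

E[Z | heads] = (1+1)/2 = 1.
E[Z | tails] = (9+10+6+1)/4 = 13/2.
By the law of total expectation,
E[Z] = (1/2)·(1) + (1/2)·(13/2) = 15/4.

15/4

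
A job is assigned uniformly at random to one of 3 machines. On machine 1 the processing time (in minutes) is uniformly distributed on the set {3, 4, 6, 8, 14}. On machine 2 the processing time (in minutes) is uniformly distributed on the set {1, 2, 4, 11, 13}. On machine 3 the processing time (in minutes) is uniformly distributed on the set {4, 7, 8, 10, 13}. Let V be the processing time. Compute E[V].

E[V | machine 1] = (3+4+6+8+14)/5 = 7.
E[V | machine 2] = (1+2+4+11+13)/5 = 31/5.
E[V | machine 3] = (4+7+8+10+13)/5 = 42/5.
E[V] = (1/3)·(7) + (1/3)·(31/5) + (1/3)·(42/5) = 36/5.

36/5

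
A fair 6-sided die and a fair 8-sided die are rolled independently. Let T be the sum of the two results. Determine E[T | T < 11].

132/19

P(T < 11) = 19/24.
E[T | T < 11] = (11/2) / (19/24) = 132/19.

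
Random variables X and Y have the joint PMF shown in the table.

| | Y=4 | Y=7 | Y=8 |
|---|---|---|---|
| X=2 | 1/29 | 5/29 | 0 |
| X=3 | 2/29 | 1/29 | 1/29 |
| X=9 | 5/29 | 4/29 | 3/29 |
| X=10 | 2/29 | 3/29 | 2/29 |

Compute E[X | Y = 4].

73/10

P(Y = 4) = 10/29.
Summing X·P(X=x,Y=y) over the conditioning event gives 73/29.
E[X | Y = 4] = (73/29) / (10/29) = 73/10.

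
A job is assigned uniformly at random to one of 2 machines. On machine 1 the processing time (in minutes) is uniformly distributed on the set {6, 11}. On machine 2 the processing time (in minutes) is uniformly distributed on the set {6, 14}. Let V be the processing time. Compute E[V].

37/4

E[V | machine 1] = (6+11)/2 = 17/2.
E[V | machine 2] = (6+14)/2 = 10.
E[V] = (1/2)·(17/2) + (1/2)·(10) = 37/4.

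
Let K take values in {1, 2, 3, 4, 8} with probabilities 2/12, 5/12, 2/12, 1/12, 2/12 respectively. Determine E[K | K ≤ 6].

11/5

P(K ≤ 6) = 5/6.
Σ over the event: 1·1/6 + 2·5/12 + 3·1/6 + 4·1/12 = 11/6.
E[K | K ≤ 6] = (11/6) / (5/6) = 11/5.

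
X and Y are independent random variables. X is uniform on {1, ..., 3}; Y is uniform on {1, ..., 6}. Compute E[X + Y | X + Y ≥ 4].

P(X + Y ≥ 4) = 5/6.
Summing (X+Y)·P(x,y) over outcomes with X + Y ≥ 4 gives 91/18.
E[X + Y | X + Y ≥ 4] = (91/18) / (5/6) = 91/15.

91/15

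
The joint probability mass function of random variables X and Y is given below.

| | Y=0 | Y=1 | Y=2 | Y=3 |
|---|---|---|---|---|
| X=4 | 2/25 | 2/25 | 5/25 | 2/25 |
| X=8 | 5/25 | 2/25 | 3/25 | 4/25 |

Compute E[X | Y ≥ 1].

6

P(Y ≥ 1) = 18/25.
Σ X·P over the event = 4·(2/25) + 4·(5/25) + 4·(2/25) + 8·(2/25) + 8·(3/25) + 8·(4/25) = 108/25.
E[X | Y ≥ 1] = (108/25) / (18/25) = 6.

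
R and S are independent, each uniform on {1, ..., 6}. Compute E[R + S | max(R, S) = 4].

P(max(R, S) = 4) = 7/36.
Summing (R+S)·P(x,y) over outcomes with max(R, S) = 4 gives 11/9.
E[R + S | max(R, S) = 4] = (11/9) / (7/36) = 44/7.

44/7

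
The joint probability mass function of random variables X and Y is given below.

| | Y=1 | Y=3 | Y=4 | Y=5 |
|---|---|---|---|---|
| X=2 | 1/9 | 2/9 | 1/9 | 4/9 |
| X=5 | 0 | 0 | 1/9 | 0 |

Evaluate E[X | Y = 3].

2

P(Y = 3) = 2/9.
Σ X·P over the event = 2·(2/9) = 4/9.
E[X | Y = 3] = (4/9) / (2/9) = 2.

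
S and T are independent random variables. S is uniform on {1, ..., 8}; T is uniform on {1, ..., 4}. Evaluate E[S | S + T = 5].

5/2

Outcomes with S + T = 5: (1,4), (2,3), (3,2), (4,1), each with probability 1/32.
E[S | S + T = 5] = (1 + 2 + 3 + 4) / 4 = 5/2.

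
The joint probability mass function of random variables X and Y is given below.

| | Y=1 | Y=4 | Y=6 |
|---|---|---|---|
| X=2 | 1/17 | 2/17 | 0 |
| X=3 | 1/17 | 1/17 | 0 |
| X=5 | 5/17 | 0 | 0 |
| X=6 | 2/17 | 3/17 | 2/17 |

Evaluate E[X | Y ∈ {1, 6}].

P(Y ∈ {1, 6}) = 11/17.
Summing X·P(X=x,Y=y) over the conditioning event gives 54/17.
E[X | Y ∈ {1, 6}] = (54/17) / (11/17) = 54/11.

54/11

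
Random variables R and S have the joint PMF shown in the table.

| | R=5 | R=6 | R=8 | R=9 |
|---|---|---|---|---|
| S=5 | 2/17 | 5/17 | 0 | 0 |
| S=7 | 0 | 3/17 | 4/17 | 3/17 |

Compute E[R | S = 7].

77/10

P(S = 7) = 10/17.
Σ R·P over the event = 6·(3/17) + 8·(4/17) + 9·(3/17) = 77/17.
E[R | S = 7] = (77/17) / (10/17) = 77/10.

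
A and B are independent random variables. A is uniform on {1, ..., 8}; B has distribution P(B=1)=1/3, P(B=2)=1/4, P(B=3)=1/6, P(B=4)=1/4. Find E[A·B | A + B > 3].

P(A + B > 3) = 85/96.
Summing AB·P(x,y) over outcomes with A + B > 3 gives 165/16.
E[A·B | A + B > 3] = (165/16) / (85/96) = 198/17.

198/17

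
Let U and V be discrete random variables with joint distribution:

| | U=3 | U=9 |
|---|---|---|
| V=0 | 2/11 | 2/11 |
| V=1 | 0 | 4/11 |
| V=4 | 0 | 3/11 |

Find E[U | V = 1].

9

P(V = 1) = 4/11.
Σ U·P over the event = 9·(4/11) = 36/11.
E[U | V = 1] = (36/11) / (4/11) = 9.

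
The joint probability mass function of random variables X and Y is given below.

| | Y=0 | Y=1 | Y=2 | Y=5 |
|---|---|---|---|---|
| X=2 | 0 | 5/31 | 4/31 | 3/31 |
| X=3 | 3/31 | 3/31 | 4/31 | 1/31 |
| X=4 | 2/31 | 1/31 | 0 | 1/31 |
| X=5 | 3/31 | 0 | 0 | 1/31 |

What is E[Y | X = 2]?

P(X = 2) = 12/31.
Summing Y·P(X=x,Y=y) over the conditioning event gives 28/31.
E[Y | X = 2] = (28/31) / (12/31) = 7/3.

7/3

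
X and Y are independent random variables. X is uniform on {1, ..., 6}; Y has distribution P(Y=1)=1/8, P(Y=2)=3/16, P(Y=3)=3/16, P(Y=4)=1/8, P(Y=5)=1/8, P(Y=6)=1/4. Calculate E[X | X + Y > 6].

250/59

P(X + Y > 6) = 59/96.
Summing X·P(x,y) over outcomes with X + Y > 6 gives 125/48.
E[X | X + Y > 6] = (125/48) / (59/96) = 250/59.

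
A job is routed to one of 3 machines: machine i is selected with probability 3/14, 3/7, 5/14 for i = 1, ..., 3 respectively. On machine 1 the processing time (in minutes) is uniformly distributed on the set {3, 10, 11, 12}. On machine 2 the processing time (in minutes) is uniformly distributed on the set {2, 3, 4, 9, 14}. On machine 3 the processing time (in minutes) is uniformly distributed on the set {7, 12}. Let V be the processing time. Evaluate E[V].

E[V | machine 1] = (3+10+11+12)/4 = 9.
E[V | machine 2] = (2+3+4+9+14)/5 = 32/5.
E[V | machine 3] = (7+12)/2 = 19/2.
By the law of total expectation,
E[V] = (3/14)·(9) + (3/7)·(32/5) + (5/14)·(19/2) = 1129/140.

1129/140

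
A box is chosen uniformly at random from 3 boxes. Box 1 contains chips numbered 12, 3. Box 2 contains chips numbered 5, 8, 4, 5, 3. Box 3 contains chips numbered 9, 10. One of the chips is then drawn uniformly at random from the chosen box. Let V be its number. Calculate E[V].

E[V | box 1] = (12+3)/2 = 15/2.
E[V | box 2] = (5+8+4+5+3)/5 = 5.
E[V | box 3] = (9+10)/2 = 19/2.
By the law of total expectation,
E[V] = (1/3)·(15/2) + (1/3)·(5) + (1/3)·(19/2) = 22/3.

22/3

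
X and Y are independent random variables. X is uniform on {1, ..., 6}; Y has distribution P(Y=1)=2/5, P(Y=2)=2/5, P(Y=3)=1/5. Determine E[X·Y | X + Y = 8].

13

P(X + Y = 8) = 1/10.
Summing XY·P(x,y) over outcomes with X + Y = 8 gives 13/10.
E[X·Y | X + Y = 8] = (13/10) / (1/10) = 13.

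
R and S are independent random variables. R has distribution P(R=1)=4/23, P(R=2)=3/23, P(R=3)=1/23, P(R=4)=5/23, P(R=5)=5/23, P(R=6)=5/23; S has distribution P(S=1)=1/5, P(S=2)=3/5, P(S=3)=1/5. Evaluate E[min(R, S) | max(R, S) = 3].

P(max(R, S) = 3) = 12/115.
Summing min(R,S)·P(x,y) over outcomes with max(R, S) = 3 gives 4/23.
E[min(R, S) | max(R, S) = 3] = (4/23) / (12/115) = 5/3.

5/3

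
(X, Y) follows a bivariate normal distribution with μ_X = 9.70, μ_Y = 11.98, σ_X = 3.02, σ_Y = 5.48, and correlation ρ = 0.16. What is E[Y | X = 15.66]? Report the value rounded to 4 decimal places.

E[Y | X=x] = μ_Y + ρ(σ_Y/σ_X)(x − μ_X) for jointly normal variables.
E[Y | X=15.66] = 11.98 + (0.16)·(5.48/3.02)·(15.66 − (9.70)) = 11.98 + (0.29033)·(5.96) = 13.7104.

13.7104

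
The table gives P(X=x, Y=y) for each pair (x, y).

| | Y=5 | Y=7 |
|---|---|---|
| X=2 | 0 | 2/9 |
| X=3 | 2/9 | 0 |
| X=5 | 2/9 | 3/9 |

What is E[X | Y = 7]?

19/5

P(Y = 7) = 5/9.
Σ X·P over the event = 2·(2/9) + 5·(3/9) = 19/9.
E[X | Y = 7] = (19/9) / (5/9) = 19/5.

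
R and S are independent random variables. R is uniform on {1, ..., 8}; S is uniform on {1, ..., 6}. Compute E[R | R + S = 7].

Outcomes with R + S = 7: (1,6), (2,5), (3,4), (4,3), (5,2), (6,1), each with probability 1/48.
E[R | R + S = 7] = (1 + 2 + 3 + 4 + 5 + 6) / 6 = 7/2.

7/2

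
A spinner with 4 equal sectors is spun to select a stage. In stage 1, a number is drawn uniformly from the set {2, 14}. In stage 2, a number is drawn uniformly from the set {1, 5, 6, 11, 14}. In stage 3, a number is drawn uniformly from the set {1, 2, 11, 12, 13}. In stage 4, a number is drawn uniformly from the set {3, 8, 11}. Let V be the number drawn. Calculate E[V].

E[V | stage 1] = (2+14)/2 = 8.
E[V | stage 2] = (1+5+6+11+14)/5 = 37/5.
E[V | stage 3] = (1+2+11+12+13)/5 = 39/5.
E[V | stage 4] = (3+8+11)/3 = 22/3.
By the law of total expectation,
E[V] = (1/4)·(8) + (1/4)·(37/5) + (1/4)·(39/5) + (1/4)·(22/3) = 229/30.

229/30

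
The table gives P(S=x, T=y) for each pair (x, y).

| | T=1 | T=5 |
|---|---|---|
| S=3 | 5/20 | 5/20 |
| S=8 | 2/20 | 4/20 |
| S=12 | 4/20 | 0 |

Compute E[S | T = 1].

P(T = 1) = 11/20.
Σ S·P over the event = 3·(5/20) + 8·(2/20) + 12·(4/20) = 79/20.
E[S | T = 1] = (79/20) / (11/20) = 79/11.

79/11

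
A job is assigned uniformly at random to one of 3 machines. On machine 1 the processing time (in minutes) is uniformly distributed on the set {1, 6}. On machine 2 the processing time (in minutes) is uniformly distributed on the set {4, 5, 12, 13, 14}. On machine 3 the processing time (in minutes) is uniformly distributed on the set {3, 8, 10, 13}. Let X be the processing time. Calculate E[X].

E[X | machine 1] = (1+6)/2 = 7/2.
E[X | machine 2] = (4+5+12+13+14)/5 = 48/5.
E[X | machine 3] = (3+8+10+13)/4 = 17/2.
By the law of total expectation,
E[X] = (1/3)·(7/2) + (1/3)·(48/5) + (1/3)·(17/2) = 36/5.

36/5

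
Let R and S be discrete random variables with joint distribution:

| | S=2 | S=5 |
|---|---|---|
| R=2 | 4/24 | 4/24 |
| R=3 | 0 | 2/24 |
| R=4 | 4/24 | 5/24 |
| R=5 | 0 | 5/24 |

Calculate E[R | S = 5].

P(S = 5) = 2/3.
Σ R·P over the event = 2·(4/24) + 3·(2/24) + 4·(5/24) + 5·(5/24) = 59/24.
E[R | S = 5] = (59/24) / (2/3) = 59/16.

59/16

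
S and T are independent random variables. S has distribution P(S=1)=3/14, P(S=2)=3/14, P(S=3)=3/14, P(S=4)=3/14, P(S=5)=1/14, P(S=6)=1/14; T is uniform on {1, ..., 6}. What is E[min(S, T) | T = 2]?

25/14

P(T = 2) = 1/6.
Summing min(S,T)·P(x,y) over outcomes with T = 2 gives 25/84.
E[min(S, T) | T = 2] = (25/84) / (1/6) = 25/14.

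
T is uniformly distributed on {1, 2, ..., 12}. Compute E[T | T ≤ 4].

5/2

Given T ≤ 4, T is equally likely to be any of {1, 2, 3, 4}.
E[T | T ≤ 4] = (1 + 2 + 3 + 4) / 4 = 5/2.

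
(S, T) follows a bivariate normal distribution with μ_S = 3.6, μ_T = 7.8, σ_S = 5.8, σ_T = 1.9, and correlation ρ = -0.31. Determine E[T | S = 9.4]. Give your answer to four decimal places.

E[T | S=x] = μ_T + ρ(σ_T/σ_S)(x − μ_S) for jointly normal variables.
E[T | S=9.4] = 7.8 + (-0.31)·(1.9/5.8)·(9.4 − (3.6)) = 7.8 + (-0.10155)·(5.8) = 7.2110.

7.2110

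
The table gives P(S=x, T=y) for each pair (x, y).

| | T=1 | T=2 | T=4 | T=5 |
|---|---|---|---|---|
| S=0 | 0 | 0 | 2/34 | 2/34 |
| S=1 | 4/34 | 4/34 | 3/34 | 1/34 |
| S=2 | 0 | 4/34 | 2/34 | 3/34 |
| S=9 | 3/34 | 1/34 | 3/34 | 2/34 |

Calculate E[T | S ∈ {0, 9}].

P(S ∈ {0, 9}) = 13/34.
Σ T·P over the event = 4·(2/34) + 5·(2/34) + 1·(3/34) + 2·(1/34) + 4·(3/34) + 5·(2/34) = 45/34.
E[T | S ∈ {0, 9}] = (45/34) / (13/34) = 45/13.

45/13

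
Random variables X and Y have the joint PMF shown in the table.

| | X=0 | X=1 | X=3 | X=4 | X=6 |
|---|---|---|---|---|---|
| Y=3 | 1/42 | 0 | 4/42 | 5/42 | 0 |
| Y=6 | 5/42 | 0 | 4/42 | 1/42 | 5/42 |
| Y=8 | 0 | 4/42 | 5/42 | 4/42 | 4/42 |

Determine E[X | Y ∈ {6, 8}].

P(Y ∈ {6, 8}) = 16/21.
Σ X·P over the event = 0·(5/42) + 1·(4/42) + 3·(4/42) + 3·(5/42) + 4·(1/42) + 4·(4/42) + 6·(5/42) + 6·(4/42) = 5/2.
E[X | Y ∈ {6, 8}] = (5/2) / (16/21) = 105/32.

105/32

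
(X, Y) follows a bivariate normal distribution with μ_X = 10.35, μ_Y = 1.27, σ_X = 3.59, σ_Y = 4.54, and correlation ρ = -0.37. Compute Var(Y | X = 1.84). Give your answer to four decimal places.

Var(Y | X=x) = (1 − ρ²)·σ_Y².
Var(Y | X=1.84) = (4.54)²·(1 − (-0.37)²) = 20.6116·0.8631 = 17.7899.

17.7899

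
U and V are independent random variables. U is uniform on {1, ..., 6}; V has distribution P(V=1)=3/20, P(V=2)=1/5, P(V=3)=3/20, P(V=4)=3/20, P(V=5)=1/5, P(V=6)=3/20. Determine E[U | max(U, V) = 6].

33/7

P(max(U, V) = 6) = 7/24.
Summing U·P(x,y) over outcomes with max(U, V) = 6 gives 11/8.
E[U | max(U, V) = 6] = (11/8) / (7/24) = 33/7.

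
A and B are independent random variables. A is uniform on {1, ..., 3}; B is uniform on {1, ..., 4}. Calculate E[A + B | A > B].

Outcomes with A > B: (2,1), (3,1), (3,2), each with probability 1/12.
E[A + B | A > B] = (3 + 4 + 5) / 3 = 4.

4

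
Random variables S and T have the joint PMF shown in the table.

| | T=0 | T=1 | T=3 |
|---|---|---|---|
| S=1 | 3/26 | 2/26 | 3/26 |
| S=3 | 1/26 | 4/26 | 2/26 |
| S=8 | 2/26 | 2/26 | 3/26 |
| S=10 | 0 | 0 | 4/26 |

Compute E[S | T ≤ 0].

P(T ≤ 0) = 3/13.
Σ S·P over the event = 1·(3/26) + 3·(1/26) + 8·(2/26) = 11/13.
E[S | T ≤ 0] = (11/13) / (3/13) = 11/3.

11/3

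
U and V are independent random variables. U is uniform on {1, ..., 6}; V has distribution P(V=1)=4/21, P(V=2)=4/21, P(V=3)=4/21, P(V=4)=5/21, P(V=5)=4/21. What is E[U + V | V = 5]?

P(V = 5) = 4/21.
Summing (U+V)·P(x,y) over outcomes with V = 5 gives 34/21.
E[U + V | V = 5] = (34/21) / (4/21) = 17/2.

17/2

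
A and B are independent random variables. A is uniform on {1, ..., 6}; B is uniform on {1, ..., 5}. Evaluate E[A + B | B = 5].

P(B = 5) = 1/5.
Summing (A+B)·P(x,y) over outcomes with B = 5 gives 17/10.
E[A + B | B = 5] = (17/10) / (1/5) = 17/2.

17/2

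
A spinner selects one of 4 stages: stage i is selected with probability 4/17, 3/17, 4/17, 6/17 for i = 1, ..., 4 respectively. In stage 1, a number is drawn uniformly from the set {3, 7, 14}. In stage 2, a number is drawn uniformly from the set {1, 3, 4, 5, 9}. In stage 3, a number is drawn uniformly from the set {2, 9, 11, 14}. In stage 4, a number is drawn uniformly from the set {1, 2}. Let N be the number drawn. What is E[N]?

E[N | stage 1] = (3+7+14)/3 = 8.
E[N | stage 2] = (1+3+4+5+9)/5 = 22/5.
E[N | stage 3] = (2+9+11+14)/4 = 9.
E[N | stage 4] = (1+2)/2 = 3/2.
E[N] = (4/17)·(8) + (3/17)·(22/5) + (4/17)·(9) + (6/17)·(3/2) = 451/85.

451/85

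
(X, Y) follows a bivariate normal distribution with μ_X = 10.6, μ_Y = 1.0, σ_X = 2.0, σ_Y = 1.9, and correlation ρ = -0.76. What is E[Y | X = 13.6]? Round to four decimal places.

-1.1660

E[Y | X=x] = μ_Y + ρ(σ_Y/σ_X)(x − μ_X) for jointly normal variables.
E[Y | X=13.6] = 1.0 + (-0.76)·(1.9/2.0)·(13.6 − (10.6)) = 1.0 + (-0.722)·(3) = -1.1660.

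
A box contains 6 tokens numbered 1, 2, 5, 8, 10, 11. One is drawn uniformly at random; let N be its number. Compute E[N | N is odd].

17/3

P(N is odd) = 1/2.
Σ over the event: 1·1/6 + 5·1/6 + 11·1/6 = 17/6.
E[N | N is odd] = (17/6) / (1/2) = 17/3.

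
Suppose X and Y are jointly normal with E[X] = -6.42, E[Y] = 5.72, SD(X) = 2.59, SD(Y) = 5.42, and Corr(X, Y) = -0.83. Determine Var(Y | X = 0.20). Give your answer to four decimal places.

9.1390

For a bivariate normal, Var(Y | X=x) = σ_Y²(1 − ρ²).
Var(Y | X=0.20) = (5.42)²·(1 − (-0.83)²) = 29.3764·0.3111 = 9.1390.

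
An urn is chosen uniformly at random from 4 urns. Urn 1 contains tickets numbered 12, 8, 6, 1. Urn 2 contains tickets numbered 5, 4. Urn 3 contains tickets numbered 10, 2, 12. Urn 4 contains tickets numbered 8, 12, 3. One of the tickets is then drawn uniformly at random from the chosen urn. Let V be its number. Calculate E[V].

E[V | urn 1] = (12+8+6+1)/4 = 27/4.
E[V | urn 2] = (5+4)/2 = 9/2.
E[V | urn 3] = (10+2+12)/3 = 8.
E[V | urn 4] = (8+12+3)/3 = 23/3.
By the law of total expectation,
E[V] = (1/4)·(27/4) + (1/4)·(9/2) + (1/4)·(8) + (1/4)·(23/3) = 323/48.

323/48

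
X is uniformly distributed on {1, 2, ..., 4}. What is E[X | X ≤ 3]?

Given X ≤ 3, X is equally likely to be any of {1, 2, 3}.
E[X | X ≤ 3] = (1 + 2 + 3) / 3 = 2.

2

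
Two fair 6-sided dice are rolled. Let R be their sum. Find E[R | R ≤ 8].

76/13

P(R ≤ 8) = 13/18.
Σ over the event: 2·1/36 + 3·1/18 + 4·1/12 + 5·1/9 + 6·5/36 + 7·1/6 + 8·5/36 = 38/9.
E[R | R ≤ 8] = (38/9) / (13/18) = 76/13.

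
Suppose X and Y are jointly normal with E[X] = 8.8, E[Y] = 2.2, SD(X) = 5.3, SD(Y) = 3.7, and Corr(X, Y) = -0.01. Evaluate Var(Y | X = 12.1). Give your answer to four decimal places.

For a bivariate normal, Var(Y | X=x) = σ_Y²(1 − ρ²).
Var(Y | X=12.1) = (3.7)²·(1 − (-0.01)²) = 13.69·0.9999 = 13.6886.

13.6886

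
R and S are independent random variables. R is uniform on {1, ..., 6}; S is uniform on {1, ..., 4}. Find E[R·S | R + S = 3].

P(R + S = 3) = 1/12.
Summing RS·P(x,y) over outcomes with R + S = 3 gives 1/6.
E[R·S | R + S = 3] = (1/6) / (1/12) = 2.

2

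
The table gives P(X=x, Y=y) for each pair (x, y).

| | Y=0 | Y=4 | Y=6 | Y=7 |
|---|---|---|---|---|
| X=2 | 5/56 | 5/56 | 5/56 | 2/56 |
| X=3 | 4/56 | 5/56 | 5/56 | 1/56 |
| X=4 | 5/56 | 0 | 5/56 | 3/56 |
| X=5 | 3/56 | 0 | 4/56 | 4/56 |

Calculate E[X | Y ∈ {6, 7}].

104/29

P(Y ∈ {6, 7}) = 29/56.
Σ X·P over the event = 2·(5/56) + 2·(2/56) + 3·(5/56) + 3·(1/56) + 4·(5/56) + 4·(3/56) + 5·(4/56) + 5·(4/56) = 13/7.
E[X | Y ∈ {6, 7}] = (13/7) / (29/56) = 104/29.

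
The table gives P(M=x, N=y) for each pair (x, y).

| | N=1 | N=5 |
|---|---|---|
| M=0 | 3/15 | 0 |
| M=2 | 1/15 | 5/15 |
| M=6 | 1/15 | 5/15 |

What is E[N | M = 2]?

13/3

P(M = 2) = 2/5.
Σ N·P over the event = 1·(1/15) + 5·(5/15) = 26/15.
E[N | M = 2] = (26/15) / (2/5) = 13/3.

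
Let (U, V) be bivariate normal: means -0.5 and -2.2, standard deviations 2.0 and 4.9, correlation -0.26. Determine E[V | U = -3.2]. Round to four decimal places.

E[V | U=x] = μ_V + ρ(σ_V/σ_U)(x − μ_U) for jointly normal variables.
E[V | U=-3.2] = -2.2 + (-0.26)·(4.9/2.0)·(-3.2 − (-0.5)) = -2.2 + (-0.637)·(-2.7) = -0.4801.

-0.4801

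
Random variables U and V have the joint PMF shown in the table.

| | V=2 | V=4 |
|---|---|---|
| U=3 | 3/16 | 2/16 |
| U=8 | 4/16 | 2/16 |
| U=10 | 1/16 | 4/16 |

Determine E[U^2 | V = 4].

P(V = 4) = 1/2.
Σ U^2·P over the event = 9·(2/16) + 64·(2/16) + 100·(4/16) = 273/8.
E[U^2 | V = 4] = (273/8) / (1/2) = 273/4.

273/4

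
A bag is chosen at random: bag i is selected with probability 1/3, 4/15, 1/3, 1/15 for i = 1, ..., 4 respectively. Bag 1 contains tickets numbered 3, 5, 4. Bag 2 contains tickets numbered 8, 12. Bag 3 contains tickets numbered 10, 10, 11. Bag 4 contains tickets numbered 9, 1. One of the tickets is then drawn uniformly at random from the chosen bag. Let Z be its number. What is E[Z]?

E[Z | bag 1] = (3+5+4)/3 = 4.
E[Z | bag 2] = (8+12)/2 = 10.
E[Z | bag 3] = (10+10+11)/3 = 31/3.
E[Z | bag 4] = (9+1)/2 = 5.
E[Z] = (1/3)·(4) + (4/15)·(10) + (1/3)·(31/3) + (1/15)·(5) = 70/9.

70/9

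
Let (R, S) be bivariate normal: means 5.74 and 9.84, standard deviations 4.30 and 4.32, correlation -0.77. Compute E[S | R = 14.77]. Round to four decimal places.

For a bivariate normal, E[S | R=x] = μ_S + ρ·(σ_S/σ_R)·(x − μ_R).
E[S | R=14.77] = 9.84 + (-0.77)·(4.32/4.30)·(14.77 − (5.74)) = 9.84 + (-0.77358)·(9.03) = 2.8546.

2.8546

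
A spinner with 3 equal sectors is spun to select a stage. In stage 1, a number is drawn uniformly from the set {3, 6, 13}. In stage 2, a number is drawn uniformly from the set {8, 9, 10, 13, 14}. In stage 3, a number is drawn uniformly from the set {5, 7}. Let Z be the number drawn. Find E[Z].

E[Z | stage 1] = (3+6+13)/3 = 22/3.
E[Z | stage 2] = (8+9+10+13+14)/5 = 54/5.
E[Z | stage 3] = (5+7)/2 = 6.
E[Z] = (1/3)·(22/3) + (1/3)·(54/5) + (1/3)·(6) = 362/45.

362/45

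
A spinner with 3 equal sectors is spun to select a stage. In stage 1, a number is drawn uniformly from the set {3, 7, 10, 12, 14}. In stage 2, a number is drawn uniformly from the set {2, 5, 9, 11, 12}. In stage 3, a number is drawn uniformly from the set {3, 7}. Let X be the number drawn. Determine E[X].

E[X | stage 1] = (3+7+10+12+14)/5 = 46/5.
E[X | stage 2] = (2+5+9+11+12)/5 = 39/5.
E[X | stage 3] = (3+7)/2 = 5.
By the law of total expectation,
E[X] = (1/3)·(46/5) + (1/3)·(39/5) + (1/3)·(5) = 22/3.

22/3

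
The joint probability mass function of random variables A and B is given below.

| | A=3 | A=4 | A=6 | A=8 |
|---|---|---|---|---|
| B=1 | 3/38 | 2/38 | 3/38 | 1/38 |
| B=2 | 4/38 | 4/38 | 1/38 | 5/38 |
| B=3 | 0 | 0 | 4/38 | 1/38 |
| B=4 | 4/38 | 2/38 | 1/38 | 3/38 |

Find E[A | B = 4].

P(B = 4) = 5/19.
Σ A·P over the event = 3·(4/38) + 4·(2/38) + 6·(1/38) + 8·(3/38) = 25/19.
E[A | B = 4] = (25/19) / (5/19) = 5.

5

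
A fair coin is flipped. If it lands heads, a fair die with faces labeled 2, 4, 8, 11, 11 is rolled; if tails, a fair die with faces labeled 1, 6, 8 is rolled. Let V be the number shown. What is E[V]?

61/10

E[V | heads] = (2+4+8+11+11)/5 = 36/5.
E[V | tails] = (1+6+8)/3 = 5.
E[V] = (1/2)·(36/5) + (1/2)·(5) = 61/10.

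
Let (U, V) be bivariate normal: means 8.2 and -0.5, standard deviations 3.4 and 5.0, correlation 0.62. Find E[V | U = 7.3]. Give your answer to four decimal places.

The regression of V on U has slope ρ·σ_V/σ_U and passes through (μ_U, μ_V).
E[V | U=7.3] = -0.5 + (0.62)·(5.0/3.4)·(7.3 − (8.2)) = -0.5 + (0.91176)·(-0.9) = -1.3206.

-1.3206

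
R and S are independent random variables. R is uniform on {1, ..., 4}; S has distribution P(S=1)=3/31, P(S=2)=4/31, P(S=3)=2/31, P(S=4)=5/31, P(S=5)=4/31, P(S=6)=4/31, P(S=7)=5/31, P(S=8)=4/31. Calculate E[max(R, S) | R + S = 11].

67/9

P(R + S = 11) = 9/124.
Summing max(R,S)·P(x,y) over outcomes with R + S = 11 gives 67/124.
E[max(R, S) | R + S = 11] = (67/124) / (9/124) = 67/9.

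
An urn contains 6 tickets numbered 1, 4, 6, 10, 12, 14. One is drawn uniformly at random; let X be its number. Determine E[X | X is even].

P(X is even) = 5/6.
Σ over the event: 4·1/6 + 6·1/6 + 10·1/6 + 12·1/6 + 14·1/6 = 23/3.
E[X | X is even] = (23/3) / (5/6) = 46/5.

46/5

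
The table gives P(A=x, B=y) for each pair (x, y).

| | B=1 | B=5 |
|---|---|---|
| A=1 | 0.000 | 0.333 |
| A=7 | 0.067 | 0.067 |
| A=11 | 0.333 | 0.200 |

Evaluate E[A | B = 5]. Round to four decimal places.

5.0033

P(B = 5) = 0.600.
Σ A·P over the event = 1·(0.333) + 7·(0.067) + 11·(0.200) = 3.002.
E[A | B = 5] = (3.002) / (0.600) = 5.0033.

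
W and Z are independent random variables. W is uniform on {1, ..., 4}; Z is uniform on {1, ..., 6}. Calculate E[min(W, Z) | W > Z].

5/3

P(W > Z) = 1/4.
Summing min(W,Z)·P(x,y) over outcomes with W > Z gives 5/12.
E[min(W, Z) | W > Z] = (5/12) / (1/4) = 5/3.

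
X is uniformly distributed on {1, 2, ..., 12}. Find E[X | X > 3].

Given X > 3, X is equally likely to be any of {4, 5, 6, 7, 8, 9, 10, 11, 12}.
E[X | X > 3] = (4 + 5 + 6 + 7 + 8 + 9 + 10 + 11 + 12) / 9 = 8.

8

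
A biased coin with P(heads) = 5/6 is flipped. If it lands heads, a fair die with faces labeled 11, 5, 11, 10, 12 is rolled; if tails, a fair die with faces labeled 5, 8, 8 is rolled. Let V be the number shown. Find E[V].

28/3

E[V | heads] = (11+5+11+10+12)/5 = 49/5.
E[V | tails] = (5+8+8)/3 = 7.
E[V] = (5/6)·(49/5) + (1/6)·(7) = 28/3.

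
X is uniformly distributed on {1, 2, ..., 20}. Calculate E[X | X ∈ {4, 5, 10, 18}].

37/4

P(X ∈ {4, 5, 10, 18}) = 1/5.
Σ over the event: 4·1/20 + 5·1/20 + 10·1/20 + 18·1/20 = 37/20.
E[X | X ∈ {4, 5, 10, 18}] = (37/20) / (1/5) = 37/4.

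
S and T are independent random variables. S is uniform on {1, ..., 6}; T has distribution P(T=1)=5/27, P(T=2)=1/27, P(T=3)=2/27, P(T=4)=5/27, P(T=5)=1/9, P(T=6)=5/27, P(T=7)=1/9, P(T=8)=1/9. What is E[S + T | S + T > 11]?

63/5

P(S + T > 11) = 10/81.
Summing (S+T)·P(x,y) over outcomes with S + T > 11 gives 14/9.
E[S + T | S + T > 11] = (14/9) / (10/81) = 63/5.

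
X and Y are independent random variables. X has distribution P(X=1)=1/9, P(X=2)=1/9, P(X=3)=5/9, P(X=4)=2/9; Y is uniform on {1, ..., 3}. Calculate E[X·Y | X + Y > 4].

P(X + Y > 4) = 17/27.
Summing XY·P(x,y) over outcomes with X + Y > 4 gives 43/9.
E[X·Y | X + Y > 4] = (43/9) / (17/27) = 129/17.

129/17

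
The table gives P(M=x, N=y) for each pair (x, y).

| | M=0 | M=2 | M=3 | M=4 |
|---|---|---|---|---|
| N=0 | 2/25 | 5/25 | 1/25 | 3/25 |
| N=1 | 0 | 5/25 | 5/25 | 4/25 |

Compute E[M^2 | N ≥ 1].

129/14

P(N ≥ 1) = 14/25.
Σ M^2·P over the event = 4·(5/25) + 9·(5/25) + 16·(4/25) = 129/25.
E[M^2 | N ≥ 1] = (129/25) / (14/25) = 129/14.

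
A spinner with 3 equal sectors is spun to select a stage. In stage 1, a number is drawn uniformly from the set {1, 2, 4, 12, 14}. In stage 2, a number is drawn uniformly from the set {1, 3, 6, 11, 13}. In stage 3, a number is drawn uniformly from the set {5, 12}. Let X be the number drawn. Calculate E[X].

73/10

E[X | stage 1] = (1+2+4+12+14)/5 = 33/5.
E[X | stage 2] = (1+3+6+11+13)/5 = 34/5.
E[X | stage 3] = (5+12)/2 = 17/2.
By the law of total expectation,
E[X] = (1/3)·(33/5) + (1/3)·(34/5) + (1/3)·(17/2) = 73/10.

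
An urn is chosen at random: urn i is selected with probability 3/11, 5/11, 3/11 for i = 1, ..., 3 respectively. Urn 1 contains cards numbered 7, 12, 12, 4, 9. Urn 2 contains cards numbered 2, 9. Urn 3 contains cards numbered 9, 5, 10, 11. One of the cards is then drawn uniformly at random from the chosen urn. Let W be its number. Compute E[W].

E[W | urn 1] = (7+12+12+4+9)/5 = 44/5.
E[W | urn 2] = (2+9)/2 = 11/2.
E[W | urn 3] = (9+5+10+11)/4 = 35/4.
By the law of total expectation,
E[W] = (3/11)·(44/5) + (5/11)·(11/2) + (3/11)·(35/4) = 1603/220.

1603/220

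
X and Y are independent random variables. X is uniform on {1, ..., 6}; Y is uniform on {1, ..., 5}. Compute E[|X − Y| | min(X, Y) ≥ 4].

5/6

Outcomes with min(X, Y) ≥ 4: (4,4), (4,5), (5,4), (5,5), (6,4), (6,5), each with probability 1/30.
E[|X − Y| | min(X, Y) ≥ 4] = (0 + 1 + 1 + 0 + 2 + 1) / 6 = 5/6.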